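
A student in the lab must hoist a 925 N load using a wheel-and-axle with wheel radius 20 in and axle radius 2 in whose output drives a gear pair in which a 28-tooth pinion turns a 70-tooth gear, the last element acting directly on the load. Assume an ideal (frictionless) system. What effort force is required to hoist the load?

37 N

Wheel-and-axle MA = R/r = 20/2 = 10.
Gear pair MA = 70/28 = 2.5.
Combined ideal MA = 10 × 2.5 = 25.
Effort = load / MA = 925 / 25 = 37 N.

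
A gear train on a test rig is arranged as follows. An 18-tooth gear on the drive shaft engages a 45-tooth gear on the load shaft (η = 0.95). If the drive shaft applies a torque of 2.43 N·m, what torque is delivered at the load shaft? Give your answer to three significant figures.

5.77 N·m

gear mesh 45/18 = 2.5 → τ = 2.43·2.5·0.95 = 5.7713 N·m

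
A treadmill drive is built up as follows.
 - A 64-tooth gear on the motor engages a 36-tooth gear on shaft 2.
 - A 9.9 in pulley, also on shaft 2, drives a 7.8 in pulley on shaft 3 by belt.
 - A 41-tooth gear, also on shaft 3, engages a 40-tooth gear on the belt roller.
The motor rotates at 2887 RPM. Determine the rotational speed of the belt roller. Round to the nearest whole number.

the motor → shaft 2 (gear mesh, 36/64): 2887 ÷ 0.5625 = 5132.4 RPM
shaft 2 → shaft 3 (belt, 7.8/9.9): 5132.4 ÷ 0.78788 = 6514.3 RPM
shaft 3 → the belt roller (gear mesh, 40/41): 6514.3 ÷ 0.97561 = 6677.1 RPM

6677 RPM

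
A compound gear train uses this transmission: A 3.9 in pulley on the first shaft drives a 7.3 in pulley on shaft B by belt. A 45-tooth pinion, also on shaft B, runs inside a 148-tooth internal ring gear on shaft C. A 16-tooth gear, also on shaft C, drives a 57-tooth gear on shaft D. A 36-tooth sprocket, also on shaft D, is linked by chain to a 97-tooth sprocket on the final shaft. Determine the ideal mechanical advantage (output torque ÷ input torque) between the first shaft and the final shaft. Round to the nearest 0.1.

59.1

Each stage contributes driven/driver: belt 7.3/3.9 = 1.8718, internal gear 148/45 = 3.2889, gear mesh 57/16 = 3.5625, chain 97/36 = 2.6944.
Overall: 1.8718 × 3.2889 × 3.5625 × 2.6944 = 59.092.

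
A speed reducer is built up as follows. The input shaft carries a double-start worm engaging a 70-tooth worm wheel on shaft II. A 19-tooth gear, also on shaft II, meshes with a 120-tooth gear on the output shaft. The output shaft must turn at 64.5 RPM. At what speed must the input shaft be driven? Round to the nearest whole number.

14258 RPM

Overall ratio R = 35 × 6.3158 = 221.05.
Required input speed = output speed × R = 64.5 × 221.05 = 14258 RPM.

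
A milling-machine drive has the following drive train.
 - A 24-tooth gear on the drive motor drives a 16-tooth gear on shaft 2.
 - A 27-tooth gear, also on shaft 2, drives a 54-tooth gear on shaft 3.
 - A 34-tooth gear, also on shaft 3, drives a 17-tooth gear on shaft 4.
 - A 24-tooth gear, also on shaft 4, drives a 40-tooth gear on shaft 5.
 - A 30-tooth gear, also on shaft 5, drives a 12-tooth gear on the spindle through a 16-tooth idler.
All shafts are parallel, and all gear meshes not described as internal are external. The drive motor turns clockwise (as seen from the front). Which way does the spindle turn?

the drive motor → shaft 2: external mesh, 1 reversal → CCW.
shaft 2 → shaft 3: external mesh, 1 reversal → CW.
shaft 3 → shaft 4: external mesh, 1 reversal → CCW.
shaft 4 → shaft 5: external mesh, 1 reversal → CW.
shaft 5 → the spindle: driver → idler → driven is 2 external meshes, 2 reversals → CW.
6 reversals in total — an even number — so the spindle turns the same way as the drive motor.

clockwise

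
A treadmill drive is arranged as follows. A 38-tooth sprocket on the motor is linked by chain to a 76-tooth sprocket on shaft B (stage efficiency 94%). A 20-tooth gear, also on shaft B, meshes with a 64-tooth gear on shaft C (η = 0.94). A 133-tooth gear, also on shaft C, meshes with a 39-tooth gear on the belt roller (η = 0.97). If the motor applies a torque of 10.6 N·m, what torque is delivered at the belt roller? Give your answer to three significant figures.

17.1 N·m

chain 76/38 = 2 → τ = 10.6·2·0.94 = 19.928 N·m
gear mesh 64/20 = 3.2 → τ = 19.928·3.2·0.94 = 59.943 N·m
gear mesh 39/133 = 0.29323 → τ = 59.943·0.29323·0.97 = 17.05 N·m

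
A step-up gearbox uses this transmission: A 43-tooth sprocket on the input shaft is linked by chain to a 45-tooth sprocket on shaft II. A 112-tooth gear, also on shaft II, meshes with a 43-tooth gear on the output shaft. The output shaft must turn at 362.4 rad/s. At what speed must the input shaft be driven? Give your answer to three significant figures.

Overall ratio R = 1.0465 × 0.38393 = 0.40179.
Required input speed = output speed × R = 362.4 × 0.40179 = 145.61 rad/s.

146 rad/s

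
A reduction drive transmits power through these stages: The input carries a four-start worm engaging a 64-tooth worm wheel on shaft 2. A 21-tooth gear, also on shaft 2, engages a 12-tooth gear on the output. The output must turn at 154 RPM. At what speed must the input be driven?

1408 RPM

Overall ratio R = 16 × 0.57143 = 9.1429.
Required input speed = output speed × R = 154 × 9.1429 = 1408 RPM.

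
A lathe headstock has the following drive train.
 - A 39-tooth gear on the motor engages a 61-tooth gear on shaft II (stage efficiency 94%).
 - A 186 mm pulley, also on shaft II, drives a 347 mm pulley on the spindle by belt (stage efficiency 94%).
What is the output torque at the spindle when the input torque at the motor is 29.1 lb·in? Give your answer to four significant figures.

gear mesh 61/39 = 1.5641 → τ = 29.1·1.5641·0.94 = 42.784 lb·in
belt 347/186 = 1.8656 → τ = 42.784·1.8656·0.94 = 75.029 lb·in

75.03 lb·in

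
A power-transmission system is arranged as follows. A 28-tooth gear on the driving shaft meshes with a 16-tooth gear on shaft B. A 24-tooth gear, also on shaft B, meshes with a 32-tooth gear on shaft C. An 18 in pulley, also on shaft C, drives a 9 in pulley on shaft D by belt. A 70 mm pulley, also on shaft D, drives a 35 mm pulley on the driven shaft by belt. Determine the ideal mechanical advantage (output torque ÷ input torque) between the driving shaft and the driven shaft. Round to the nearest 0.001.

Each stage contributes driven/driver: gear mesh 16/28 = 0.57143, gear mesh 32/24 = 1.3333, belt 9/18 = 0.5, belt 35/70 = 0.5.
Overall: 0.57143 × 1.3333 × 0.5 × 0.5 = 0.19048.

0.190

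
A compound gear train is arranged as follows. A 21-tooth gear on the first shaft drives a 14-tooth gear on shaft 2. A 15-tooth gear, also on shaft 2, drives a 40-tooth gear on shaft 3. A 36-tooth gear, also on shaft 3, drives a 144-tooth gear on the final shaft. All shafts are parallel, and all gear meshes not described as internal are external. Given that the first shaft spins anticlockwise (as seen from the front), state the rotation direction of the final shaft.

clockwise

the first shaft → shaft 2: external mesh, 1 reversal → CW.
shaft 2 → shaft 3: external mesh, 1 reversal → CCW.
shaft 3 → the final shaft: external mesh, 1 reversal → CW.
3 reversals in total — an odd number — so the final shaft turns opposite to the first shaft.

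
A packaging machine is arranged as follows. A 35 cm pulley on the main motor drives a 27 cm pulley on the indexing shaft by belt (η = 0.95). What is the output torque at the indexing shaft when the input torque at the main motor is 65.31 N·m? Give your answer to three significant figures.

47.9 N·m

belt 27/35 = 0.77143 → τ = 65.31·0.77143·0.95 = 47.863 N·m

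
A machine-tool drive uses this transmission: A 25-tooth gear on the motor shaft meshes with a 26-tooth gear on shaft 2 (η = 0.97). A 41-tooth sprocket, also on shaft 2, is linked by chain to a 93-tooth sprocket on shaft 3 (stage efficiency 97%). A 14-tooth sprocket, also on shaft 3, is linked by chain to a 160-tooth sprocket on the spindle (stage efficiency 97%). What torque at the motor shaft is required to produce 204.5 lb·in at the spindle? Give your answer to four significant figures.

8.311 lb·in

Overall ratio R = 1.04 × 2.2683 × 11.429 = 26.96; overall efficiency η = 0.97 × 0.97 × 0.97 = 0.9127.
Input torque = output torque / (R × η) = 204.5 / (26.96 × 0.9127) = 8.311 lb·in.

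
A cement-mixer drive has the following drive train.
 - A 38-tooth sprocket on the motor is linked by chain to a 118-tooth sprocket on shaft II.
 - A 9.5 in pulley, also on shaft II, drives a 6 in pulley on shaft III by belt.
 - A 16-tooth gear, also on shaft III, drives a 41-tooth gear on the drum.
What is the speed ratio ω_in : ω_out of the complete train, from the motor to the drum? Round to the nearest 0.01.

Each stage contributes driven/driver: chain 118/38 = 3.1053, belt 6/9.5 = 0.63158, gear mesh 41/16 = 2.5625.
Overall: 3.1053 × 0.63158 × 2.5625 = 5.0256.

5.03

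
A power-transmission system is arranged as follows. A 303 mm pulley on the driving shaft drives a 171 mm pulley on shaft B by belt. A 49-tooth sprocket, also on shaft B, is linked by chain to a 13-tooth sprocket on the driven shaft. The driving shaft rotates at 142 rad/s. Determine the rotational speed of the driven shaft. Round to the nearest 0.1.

belt 171/303 = 0.56436 → 142/0.56436 = 251.61 rad/s
chain 13/49 = 0.26531 → 251.61/0.26531 = 948.39 rad/s

948.4 rad/s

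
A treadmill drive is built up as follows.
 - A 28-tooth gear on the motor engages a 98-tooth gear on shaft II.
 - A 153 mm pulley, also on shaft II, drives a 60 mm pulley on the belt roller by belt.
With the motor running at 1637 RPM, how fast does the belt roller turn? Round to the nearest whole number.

1193 RPM

Gear mesh: ratio = 98/28 = 3.5, so shaft II turns at 1637 / 3.5 = 467.71 RPM.
Belt: ratio = 60/153 = 0.39216, so the belt roller turns at 467.71 / 0.39216 = 1192.7 RPM.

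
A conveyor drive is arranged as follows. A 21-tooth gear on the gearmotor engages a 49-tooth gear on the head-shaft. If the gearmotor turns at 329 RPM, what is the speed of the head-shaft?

141 RPM

gear mesh 49/21 = 2.3333 → 329/2.3333 = 141 RPM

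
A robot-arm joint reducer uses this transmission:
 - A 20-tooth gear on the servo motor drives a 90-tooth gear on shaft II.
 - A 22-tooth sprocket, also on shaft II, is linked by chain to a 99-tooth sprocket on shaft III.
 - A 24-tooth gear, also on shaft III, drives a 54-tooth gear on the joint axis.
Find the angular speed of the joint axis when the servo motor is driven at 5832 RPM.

128 RPM

Gear mesh: ratio = 90/20 = 4.5, so shaft II turns at 5832 / 4.5 = 1296 RPM.
Chain: ratio = 99/22 = 4.5, so shaft III turns at 1296 / 4.5 = 288 RPM.
Gear mesh: ratio = 54/24 = 2.25, so the joint axis turns at 288 / 2.25 = 128 RPM.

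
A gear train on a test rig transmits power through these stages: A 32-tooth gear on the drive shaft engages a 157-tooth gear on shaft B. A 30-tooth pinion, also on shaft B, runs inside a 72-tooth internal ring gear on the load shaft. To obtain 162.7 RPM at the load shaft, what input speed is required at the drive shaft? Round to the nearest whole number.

Overall ratio R = 4.9062 × 2.4 = 11.775.
Required input speed = output speed × R = 162.7 × 11.775 = 1915.8 RPM.

1916 RPM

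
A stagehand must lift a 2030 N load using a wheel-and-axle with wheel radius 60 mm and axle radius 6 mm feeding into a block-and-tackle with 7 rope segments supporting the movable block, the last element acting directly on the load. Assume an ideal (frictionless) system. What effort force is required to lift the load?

Wheel-and-axle MA = R/r = 60/6 = 10.
Block-and-tackle MA = number of supporting rope parts = 7.
Combined ideal MA = 10 × 7 = 70.
Effort = load / MA = 2030 / 70 = 29 N.

29 N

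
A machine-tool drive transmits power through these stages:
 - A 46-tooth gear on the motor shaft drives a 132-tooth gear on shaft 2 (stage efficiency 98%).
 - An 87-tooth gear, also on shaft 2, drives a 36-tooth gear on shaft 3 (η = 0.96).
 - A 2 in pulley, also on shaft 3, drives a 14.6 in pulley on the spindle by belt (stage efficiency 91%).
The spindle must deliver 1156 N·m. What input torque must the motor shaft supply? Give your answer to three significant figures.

Overall ratio R = 2.8696 × 0.41379 × 7.3 = 8.6681; overall efficiency η = 0.98 × 0.96 × 0.91 = 0.8561.
Input torque = output torque / (R × η) = 1156 / (8.6681 × 0.8561) = 155.77 N·m.

156 N·m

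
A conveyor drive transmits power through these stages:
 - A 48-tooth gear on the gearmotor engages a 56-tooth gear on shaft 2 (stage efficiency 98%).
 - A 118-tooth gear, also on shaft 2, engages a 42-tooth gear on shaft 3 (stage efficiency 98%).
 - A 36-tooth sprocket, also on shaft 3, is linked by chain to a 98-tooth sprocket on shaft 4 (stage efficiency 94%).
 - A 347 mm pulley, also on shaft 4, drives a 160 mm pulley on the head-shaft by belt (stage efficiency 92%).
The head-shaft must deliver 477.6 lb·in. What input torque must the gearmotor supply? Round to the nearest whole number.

Overall ratio R = 1.1667 × 0.35593 × 2.7222 × 0.4611 = 0.52123; overall efficiency η = 0.98 × 0.98 × 0.94 × 0.92 = 0.8306.
Input torque = output torque / (R × η) = 477.6 / (0.52123 × 0.8306) = 1103.2 lb·in.

1103 lb·in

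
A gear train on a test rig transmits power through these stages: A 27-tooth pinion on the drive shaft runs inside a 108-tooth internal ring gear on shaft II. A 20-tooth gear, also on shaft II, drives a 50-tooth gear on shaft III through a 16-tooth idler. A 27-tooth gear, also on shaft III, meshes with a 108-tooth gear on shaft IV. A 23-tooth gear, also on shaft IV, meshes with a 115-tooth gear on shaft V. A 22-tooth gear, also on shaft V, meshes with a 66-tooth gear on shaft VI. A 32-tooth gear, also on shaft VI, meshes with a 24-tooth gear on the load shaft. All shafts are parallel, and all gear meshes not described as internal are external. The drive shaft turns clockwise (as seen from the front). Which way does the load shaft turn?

clockwise

the drive shaft → shaft II: internal mesh, same direction → CW.
shaft II → shaft III: driver → idler → driven is 2 external meshes, 2 reversals → CW.
shaft III → shaft IV: external mesh, 1 reversal → CCW.
shaft IV → shaft V: external mesh, 1 reversal → CW.
shaft V → shaft VI: external mesh, 1 reversal → CCW.
shaft VI → the load shaft: external mesh, 1 reversal → CW.
6 reversals in total — an even number — so the load shaft turns the same way as the drive shaft.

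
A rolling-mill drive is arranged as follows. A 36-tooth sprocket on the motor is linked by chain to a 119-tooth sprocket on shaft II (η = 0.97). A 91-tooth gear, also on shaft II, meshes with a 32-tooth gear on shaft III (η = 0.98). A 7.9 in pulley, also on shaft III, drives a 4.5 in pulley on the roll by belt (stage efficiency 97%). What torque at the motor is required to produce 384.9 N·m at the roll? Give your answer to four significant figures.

630.4 N·m

Overall ratio R = 3.3056 × 0.35165 × 0.56962 = 0.66212; overall efficiency η = 0.97 × 0.98 × 0.97 = 0.9221.
Input torque = output torque / (R × η) = 384.9 / (0.66212 × 0.9221) = 630.43 N·m.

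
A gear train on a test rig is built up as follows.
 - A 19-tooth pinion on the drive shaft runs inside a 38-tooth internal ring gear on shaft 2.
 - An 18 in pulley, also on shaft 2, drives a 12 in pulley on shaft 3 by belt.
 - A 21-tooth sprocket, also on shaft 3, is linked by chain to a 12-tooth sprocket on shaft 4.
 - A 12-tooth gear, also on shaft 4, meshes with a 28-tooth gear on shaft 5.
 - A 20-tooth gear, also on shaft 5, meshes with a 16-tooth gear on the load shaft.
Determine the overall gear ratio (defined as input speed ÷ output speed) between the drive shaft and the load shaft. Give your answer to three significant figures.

1.42

Each stage contributes driven/driver: internal gear 38/19 = 2, belt 12/18 = 0.66667, chain 12/21 = 0.57143, gear mesh 28/12 = 2.3333, gear mesh 16/20 = 0.8.
Overall: 2 × 0.66667 × 0.57143 × 2.3333 × 0.8 = 1.4222.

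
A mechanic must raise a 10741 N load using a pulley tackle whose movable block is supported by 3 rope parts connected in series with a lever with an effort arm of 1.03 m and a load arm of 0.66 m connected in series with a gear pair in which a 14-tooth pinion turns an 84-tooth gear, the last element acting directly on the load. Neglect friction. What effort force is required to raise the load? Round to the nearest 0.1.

382.4 N

Block-and-tackle MA = number of supporting rope parts = 3.
Lever MA = effort arm / load arm = 1.03/0.66 = 1.5606.
Gear pair MA = 84/14 = 6.
Combined ideal MA = 3 × 1.5606 × 6 = 28.091.
Effort = load / MA = 10741 / 28.091 = 382.37 N.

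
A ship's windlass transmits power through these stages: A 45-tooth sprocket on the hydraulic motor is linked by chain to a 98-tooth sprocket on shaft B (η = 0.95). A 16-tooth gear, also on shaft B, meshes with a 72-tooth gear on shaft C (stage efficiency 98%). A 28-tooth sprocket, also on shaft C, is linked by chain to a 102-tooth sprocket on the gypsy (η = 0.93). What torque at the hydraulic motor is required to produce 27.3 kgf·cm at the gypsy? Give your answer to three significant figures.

0.883 kgf·cm

Overall ratio R = 2.1778 × 4.5 × 3.6429 = 35.7; overall efficiency η = 0.95 × 0.98 × 0.93 = 0.8658.
Input torque = output torque / (R × η) = 27.3 / (35.7 × 0.8658) = 0.88321 kgf·cm.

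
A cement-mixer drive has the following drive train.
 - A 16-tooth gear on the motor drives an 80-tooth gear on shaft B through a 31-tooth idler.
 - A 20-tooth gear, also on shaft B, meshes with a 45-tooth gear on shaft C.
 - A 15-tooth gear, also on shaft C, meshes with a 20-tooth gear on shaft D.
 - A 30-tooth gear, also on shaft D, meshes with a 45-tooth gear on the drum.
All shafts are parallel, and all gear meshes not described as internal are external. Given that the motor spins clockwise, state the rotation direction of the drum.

counterclockwise

the motor → shaft B: driver → idler → driven is 2 external meshes, 2 reversals → CW.
shaft B → shaft C: external mesh, 1 reversal → CCW.
shaft C → shaft D: external mesh, 1 reversal → CW.
shaft D → the drum: external mesh, 1 reversal → CCW.
5 reversals in total — an odd number — so the drum turns opposite to the motor.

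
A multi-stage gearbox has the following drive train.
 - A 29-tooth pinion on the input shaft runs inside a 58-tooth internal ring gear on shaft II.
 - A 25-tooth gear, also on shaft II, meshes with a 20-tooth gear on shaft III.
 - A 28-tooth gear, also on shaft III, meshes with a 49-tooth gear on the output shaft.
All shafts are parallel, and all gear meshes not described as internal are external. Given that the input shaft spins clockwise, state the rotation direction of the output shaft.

clockwise

the input shaft → shaft II: internal mesh, same direction → CW.
shaft II → shaft III: external mesh, 1 reversal → CCW.
shaft III → the output shaft: external mesh, 1 reversal → CW.
2 reversals in total — an even number — so the output shaft turns the same way as the input shaft.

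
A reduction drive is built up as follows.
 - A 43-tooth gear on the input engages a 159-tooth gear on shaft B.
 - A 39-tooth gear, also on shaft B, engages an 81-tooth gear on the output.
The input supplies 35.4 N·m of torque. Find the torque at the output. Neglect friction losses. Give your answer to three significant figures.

After the gear mesh (159/43): 35.4 × 3.6977 = 130.9 N·m
After the gear mesh (81/39): 130.9 × 2.0769 = 271.86 N·m

272 N·m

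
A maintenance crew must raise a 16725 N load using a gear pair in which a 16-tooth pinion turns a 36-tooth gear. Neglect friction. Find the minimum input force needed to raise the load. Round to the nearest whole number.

Gear pair MA = 36/16 = 2.25.
Effort = load / MA = 16725 / 2.25 = 7433.3 N.

7433 N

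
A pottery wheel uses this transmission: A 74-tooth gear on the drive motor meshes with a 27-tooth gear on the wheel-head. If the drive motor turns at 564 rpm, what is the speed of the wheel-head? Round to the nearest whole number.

1546 rpm

the drive motor → the wheel-head (gear mesh, 27/74): 564 ÷ 0.36486 = 1545.8 rpm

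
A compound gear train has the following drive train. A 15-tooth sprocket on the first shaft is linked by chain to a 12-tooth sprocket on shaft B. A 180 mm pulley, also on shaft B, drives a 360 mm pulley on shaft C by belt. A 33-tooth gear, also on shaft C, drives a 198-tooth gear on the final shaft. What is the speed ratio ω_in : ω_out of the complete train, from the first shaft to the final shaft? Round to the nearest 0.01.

9.60

Each stage contributes driven/driver: chain 12/15 = 0.8, belt 360/180 = 2, gear mesh 198/33 = 6.
Overall: 0.8 × 2 × 6 = 9.6.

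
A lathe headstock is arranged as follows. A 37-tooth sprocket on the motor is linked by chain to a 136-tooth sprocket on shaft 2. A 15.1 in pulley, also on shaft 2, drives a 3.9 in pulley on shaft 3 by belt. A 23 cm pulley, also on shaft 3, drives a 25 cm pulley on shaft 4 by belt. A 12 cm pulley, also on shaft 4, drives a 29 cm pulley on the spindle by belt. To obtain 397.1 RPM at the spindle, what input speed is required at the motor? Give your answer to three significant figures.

990 RPM

Overall ratio R = 3.6757 × 0.25828 × 1.087 × 2.4167 = 2.4938.
Required input speed = output speed × R = 397.1 × 2.4938 = 990.27 RPM.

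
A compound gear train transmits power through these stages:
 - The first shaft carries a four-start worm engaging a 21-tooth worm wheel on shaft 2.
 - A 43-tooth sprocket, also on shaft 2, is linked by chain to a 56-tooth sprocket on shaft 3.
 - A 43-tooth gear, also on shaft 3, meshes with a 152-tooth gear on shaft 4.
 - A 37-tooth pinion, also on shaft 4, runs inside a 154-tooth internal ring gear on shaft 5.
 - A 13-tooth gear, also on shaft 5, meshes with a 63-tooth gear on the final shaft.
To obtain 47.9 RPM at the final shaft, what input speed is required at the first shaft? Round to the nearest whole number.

Overall ratio R = 5.25 × 1.3023 × 3.5349 × 4.1622 × 4.8462 = 487.5.
Required input speed = output speed × R = 47.9 × 487.5 = 23351 RPM.

23351 RPM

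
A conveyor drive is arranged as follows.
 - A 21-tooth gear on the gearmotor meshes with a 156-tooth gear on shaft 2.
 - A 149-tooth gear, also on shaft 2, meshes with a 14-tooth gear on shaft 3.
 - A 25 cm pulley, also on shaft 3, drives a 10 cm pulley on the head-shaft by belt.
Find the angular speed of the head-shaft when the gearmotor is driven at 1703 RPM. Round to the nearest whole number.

gear mesh 156/21 = 7.4286 → 1703/7.4286 = 229.25 RPM
gear mesh 14/149 = 0.09396 → 229.25/0.09396 = 2439.9 RPM
belt 10/25 = 0.4 → 2439.9/0.4 = 6099.7 RPM

6100 RPM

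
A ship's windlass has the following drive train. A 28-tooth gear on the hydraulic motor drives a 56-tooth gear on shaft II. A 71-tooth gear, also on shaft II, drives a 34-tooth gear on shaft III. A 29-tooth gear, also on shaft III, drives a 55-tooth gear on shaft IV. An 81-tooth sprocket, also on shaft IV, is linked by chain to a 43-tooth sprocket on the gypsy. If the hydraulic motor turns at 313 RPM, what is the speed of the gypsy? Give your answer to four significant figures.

324.6 RPM

Gear mesh: ratio = 56/28 = 2, so shaft II turns at 313 / 2 = 156.5 RPM.
Gear mesh: ratio = 34/71 = 0.47887, so shaft III turns at 156.5 / 0.47887 = 326.81 RPM.
Gear mesh: ratio = 55/29 = 1.8966, so shaft IV turns at 326.81 / 1.8966 = 172.32 RPM.
Chain: ratio = 43/81 = 0.53086, so the gypsy turns at 172.32 / 0.53086 = 324.6 RPM.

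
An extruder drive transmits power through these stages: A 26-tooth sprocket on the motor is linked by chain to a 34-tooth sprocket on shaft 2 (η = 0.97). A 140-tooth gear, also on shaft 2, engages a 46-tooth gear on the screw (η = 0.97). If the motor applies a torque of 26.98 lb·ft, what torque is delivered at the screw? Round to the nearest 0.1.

After the chain (34/26): 26.98 × 1.3077 × 0.97 = 34.223 lb·ft
After the gear mesh (46/140): 34.223 × 0.32857 × 0.97 = 10.907 lb·ft

10.9 lb·ft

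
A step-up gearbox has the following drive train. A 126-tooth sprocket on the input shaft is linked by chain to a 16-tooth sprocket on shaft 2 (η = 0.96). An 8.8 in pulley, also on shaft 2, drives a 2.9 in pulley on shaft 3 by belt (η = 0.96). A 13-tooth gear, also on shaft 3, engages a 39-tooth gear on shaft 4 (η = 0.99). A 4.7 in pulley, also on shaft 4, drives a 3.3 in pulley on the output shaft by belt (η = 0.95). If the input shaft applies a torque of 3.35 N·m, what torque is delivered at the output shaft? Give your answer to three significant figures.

Chain: ratio = 16/126 = 0.12698; torque at shaft 2 = 3.35 × 0.12698 × 0.96 = 0.40838 N·m.
Belt: ratio = 2.9/8.8 = 0.32955; torque at shaft 3 = 0.40838 × 0.32955 × 0.96 = 0.1292 N·m.
Gear mesh: ratio = 39/13 = 3; torque at shaft 4 = 0.1292 × 3 × 0.99 = 0.38371 N·m.
Belt: ratio = 3.3/4.7 = 0.70213; torque at the output shaft = 0.38371 × 0.70213 × 0.95 = 0.25595 N·m.

0.256 N·m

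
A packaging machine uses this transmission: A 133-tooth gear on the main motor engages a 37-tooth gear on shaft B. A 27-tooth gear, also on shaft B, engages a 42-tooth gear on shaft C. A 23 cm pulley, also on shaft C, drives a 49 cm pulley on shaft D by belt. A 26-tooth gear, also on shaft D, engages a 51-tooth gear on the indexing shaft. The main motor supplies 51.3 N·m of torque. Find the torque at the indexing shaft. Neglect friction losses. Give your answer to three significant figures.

92.8 N·m

gear mesh 37/133 = 0.2782 → τ = 51.3·0.2782 = 14.271 N·m
gear mesh 42/27 = 1.5556 → τ = 14.271·1.5556 = 22.2 N·m
belt 49/23 = 2.1304 → τ = 22.2·2.1304 = 47.296 N·m
gear mesh 51/26 = 1.9615 → τ = 47.296·1.9615 = 92.772 N·m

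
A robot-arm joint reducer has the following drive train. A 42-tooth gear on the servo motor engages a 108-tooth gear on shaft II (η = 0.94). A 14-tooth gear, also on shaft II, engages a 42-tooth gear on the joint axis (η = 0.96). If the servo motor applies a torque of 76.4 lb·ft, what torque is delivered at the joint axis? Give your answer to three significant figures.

532 lb·ft

Gear mesh: ratio = 108/42 = 2.5714; torque at shaft II = 76.4 × 2.5714 × 0.94 = 184.67 lb·ft.
Gear mesh: ratio = 42/14 = 3; torque at the joint axis = 184.67 × 3 × 0.96 = 531.85 lb·ft.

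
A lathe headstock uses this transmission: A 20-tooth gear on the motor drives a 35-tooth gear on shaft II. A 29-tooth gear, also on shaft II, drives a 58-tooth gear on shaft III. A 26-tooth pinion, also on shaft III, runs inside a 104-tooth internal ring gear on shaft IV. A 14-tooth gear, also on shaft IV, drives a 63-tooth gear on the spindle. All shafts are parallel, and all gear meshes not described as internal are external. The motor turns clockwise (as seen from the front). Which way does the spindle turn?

the motor → shaft II: external mesh, 1 reversal → CCW.
shaft II → shaft III: external mesh, 1 reversal → CW.
shaft III → shaft IV: internal mesh, same direction → CW.
shaft IV → the spindle: external mesh, 1 reversal → CCW.
3 reversals in total — an odd number — so the spindle turns opposite to the motor.

counterclockwise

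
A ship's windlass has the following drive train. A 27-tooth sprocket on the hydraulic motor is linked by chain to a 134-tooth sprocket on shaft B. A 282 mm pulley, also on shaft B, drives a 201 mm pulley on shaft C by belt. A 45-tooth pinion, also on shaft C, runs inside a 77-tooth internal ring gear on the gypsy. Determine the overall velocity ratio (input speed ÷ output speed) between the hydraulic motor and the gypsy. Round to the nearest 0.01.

6.05

Each stage contributes driven/driver: chain 134/27 = 4.963, belt 201/282 = 0.71277, internal gear 77/45 = 1.7111.
Overall: 4.963 × 0.71277 × 1.7111 = 6.0529.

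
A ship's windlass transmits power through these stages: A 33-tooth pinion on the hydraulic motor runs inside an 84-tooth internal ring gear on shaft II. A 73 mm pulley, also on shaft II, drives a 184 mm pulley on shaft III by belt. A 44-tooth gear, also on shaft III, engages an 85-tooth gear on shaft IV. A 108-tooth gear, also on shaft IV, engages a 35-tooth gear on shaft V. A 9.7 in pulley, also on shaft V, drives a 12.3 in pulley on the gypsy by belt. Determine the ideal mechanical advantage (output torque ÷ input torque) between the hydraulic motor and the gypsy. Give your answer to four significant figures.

5.093

Each stage contributes driven/driver: internal gear 84/33 = 2.5455, belt 184/73 = 2.5205, gear mesh 85/44 = 1.9318, gear mesh 35/108 = 0.32407, belt 12.3/9.7 = 1.268.
Overall: 2.5455 × 2.5205 × 1.9318 × 0.32407 × 1.268 = 5.0934.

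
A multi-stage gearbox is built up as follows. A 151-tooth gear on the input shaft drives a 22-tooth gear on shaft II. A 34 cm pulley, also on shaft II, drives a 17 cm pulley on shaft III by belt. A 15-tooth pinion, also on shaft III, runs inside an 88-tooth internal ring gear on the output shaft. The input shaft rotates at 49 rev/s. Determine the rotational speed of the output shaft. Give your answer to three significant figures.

Gear mesh: ratio = 22/151 = 0.1457, so shaft II turns at 49 / 0.1457 = 336.32 rev/s.
Belt: ratio = 17/34 = 0.5, so shaft III turns at 336.32 / 0.5 = 672.64 rev/s.
Internal gear: ratio = 88/15 = 5.8667, so the output shaft turns at 672.64 / 5.8667 = 114.65 rev/s.

115 rev/s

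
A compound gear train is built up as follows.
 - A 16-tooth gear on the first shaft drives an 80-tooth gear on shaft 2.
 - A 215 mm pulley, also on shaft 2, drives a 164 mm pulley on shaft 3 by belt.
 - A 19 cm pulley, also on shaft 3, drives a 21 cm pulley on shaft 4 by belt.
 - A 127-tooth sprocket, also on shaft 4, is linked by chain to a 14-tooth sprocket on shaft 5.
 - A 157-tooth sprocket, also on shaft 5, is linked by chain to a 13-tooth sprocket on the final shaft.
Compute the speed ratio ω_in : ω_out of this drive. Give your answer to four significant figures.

Each stage contributes driven/driver: gear mesh 80/16 = 5, belt 164/215 = 0.76279, belt 21/19 = 1.1053, chain 14/127 = 0.11024, chain 13/157 = 0.082803.
Overall: 5 × 0.76279 × 1.1053 × 0.11024 × 0.082803 = 0.038478.

0.03848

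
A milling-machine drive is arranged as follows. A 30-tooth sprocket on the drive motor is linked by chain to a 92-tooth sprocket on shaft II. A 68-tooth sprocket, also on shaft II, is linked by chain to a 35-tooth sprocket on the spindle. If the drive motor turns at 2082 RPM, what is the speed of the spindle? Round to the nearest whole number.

1319 RPM

chain 92/30 = 3.0667 → 2082/3.0667 = 678.91 RPM
chain 35/68 = 0.51471 → 678.91/0.51471 = 1319 RPM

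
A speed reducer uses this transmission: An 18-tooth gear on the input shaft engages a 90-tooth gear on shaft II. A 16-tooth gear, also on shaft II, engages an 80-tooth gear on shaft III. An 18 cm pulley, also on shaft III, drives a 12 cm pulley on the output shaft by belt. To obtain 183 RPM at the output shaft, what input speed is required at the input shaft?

3050 RPM

Overall ratio R = 5 × 5 × 0.66667 = 16.667.
Required input speed = output speed × R = 183 × 16.667 = 3050 RPM.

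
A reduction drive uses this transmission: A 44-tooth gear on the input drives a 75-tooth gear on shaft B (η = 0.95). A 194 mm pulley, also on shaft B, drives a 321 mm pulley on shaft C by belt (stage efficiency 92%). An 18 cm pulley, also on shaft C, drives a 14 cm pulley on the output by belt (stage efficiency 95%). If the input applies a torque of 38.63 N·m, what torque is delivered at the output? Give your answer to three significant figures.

Gear mesh: ratio = 75/44 = 1.7045; torque at shaft B = 38.63 × 1.7045 × 0.95 = 62.554 N·m.
Belt: ratio = 321/194 = 1.6546; torque at shaft C = 62.554 × 1.6546 × 0.92 = 95.224 N·m.
Belt: ratio = 14/18 = 0.77778; torque at the output = 95.224 × 0.77778 × 0.95 = 70.36 N·m.

70.4 N·m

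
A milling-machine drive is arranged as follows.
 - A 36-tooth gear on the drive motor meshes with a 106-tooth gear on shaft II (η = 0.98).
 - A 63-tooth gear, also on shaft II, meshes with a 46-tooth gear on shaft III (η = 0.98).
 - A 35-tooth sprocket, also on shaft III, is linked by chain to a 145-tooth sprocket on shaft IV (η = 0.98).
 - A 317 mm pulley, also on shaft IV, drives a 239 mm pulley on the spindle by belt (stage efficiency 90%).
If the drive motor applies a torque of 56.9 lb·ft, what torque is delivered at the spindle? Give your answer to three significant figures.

324 lb·ft

Gear mesh: ratio = 106/36 = 2.9444; torque at shaft II = 56.9 × 2.9444 × 0.98 = 164.19 lb·ft.
Gear mesh: ratio = 46/63 = 0.73016; torque at shaft III = 164.19 × 0.73016 × 0.98 = 117.49 lb·ft.
Chain: ratio = 145/35 = 4.1429; torque at shaft IV = 117.49 × 4.1429 × 0.98 = 476.99 lb·ft.
Belt: ratio = 239/317 = 0.75394; torque at the spindle = 476.99 × 0.75394 × 0.90 = 323.66 lb·ft.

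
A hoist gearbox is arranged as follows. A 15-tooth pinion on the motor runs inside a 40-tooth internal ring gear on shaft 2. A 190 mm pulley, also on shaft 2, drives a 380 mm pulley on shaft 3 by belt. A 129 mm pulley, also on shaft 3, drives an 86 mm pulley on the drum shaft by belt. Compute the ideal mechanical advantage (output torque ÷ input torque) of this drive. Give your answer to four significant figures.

3.556

Each stage contributes driven/driver: internal gear 40/15 = 2.6667, belt 380/190 = 2, belt 86/129 = 0.66667.
Overall: 2.6667 × 2 × 0.66667 = 3.5556.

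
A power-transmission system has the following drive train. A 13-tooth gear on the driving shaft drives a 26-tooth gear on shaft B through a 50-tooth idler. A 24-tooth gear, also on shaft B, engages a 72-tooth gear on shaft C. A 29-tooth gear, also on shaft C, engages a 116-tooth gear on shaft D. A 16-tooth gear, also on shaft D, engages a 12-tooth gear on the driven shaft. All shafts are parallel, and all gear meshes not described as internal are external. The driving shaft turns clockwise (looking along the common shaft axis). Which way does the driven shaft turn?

the driving shaft → shaft B: driver → idler → driven is 2 external meshes, 2 reversals → CW.
shaft B → shaft C: external mesh, 1 reversal → CCW.
shaft C → shaft D: external mesh, 1 reversal → CW.
shaft D → the driven shaft: external mesh, 1 reversal → CCW.
5 reversals in total — an odd number — so the driven shaft turns opposite to the driving shaft.

anticlockwise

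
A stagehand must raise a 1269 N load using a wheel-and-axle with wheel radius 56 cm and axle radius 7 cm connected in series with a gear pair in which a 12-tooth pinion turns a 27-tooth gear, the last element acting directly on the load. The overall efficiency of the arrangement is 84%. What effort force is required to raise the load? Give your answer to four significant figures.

83.93 N

Wheel-and-axle MA = R/r = 56/7 = 8.
Gear pair MA = 27/12 = 2.25.
Combined ideal MA = 8 × 2.25 = 18.
Actual MA = 18 × 0.84 = 15.12.
Effort = load / actual MA = 1269 / 15.12 = 83.929 N.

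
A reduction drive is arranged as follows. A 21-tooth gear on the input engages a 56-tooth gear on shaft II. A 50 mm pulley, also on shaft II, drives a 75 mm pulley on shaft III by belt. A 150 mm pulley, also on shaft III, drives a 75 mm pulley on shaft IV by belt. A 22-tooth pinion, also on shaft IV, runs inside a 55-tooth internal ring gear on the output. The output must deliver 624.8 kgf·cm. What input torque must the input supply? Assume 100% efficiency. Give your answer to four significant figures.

125.0 kgf·cm

Overall ratio R = 2.6667 × 1.5 × 0.5 × 2.5 = 5.
Input torque = output torque / R = 624.8 / 5 = 124.96 kgf·cm.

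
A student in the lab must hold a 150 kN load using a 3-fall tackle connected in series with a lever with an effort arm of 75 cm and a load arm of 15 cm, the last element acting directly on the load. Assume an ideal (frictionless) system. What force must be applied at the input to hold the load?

10 kN

Block-and-tackle MA = number of supporting rope parts = 3.
Lever MA = effort arm / load arm = 75/15 = 5.
Combined ideal MA = 3 × 5 = 15.
Effort = load / MA = 150 / 15 = 10 kN.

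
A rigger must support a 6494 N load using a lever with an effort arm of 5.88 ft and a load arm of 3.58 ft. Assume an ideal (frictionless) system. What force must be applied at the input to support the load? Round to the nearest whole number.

3954 N

Lever MA = effort arm / load arm = 5.88/3.58 = 1.6425.
Effort = load / MA = 6494 / 1.6425 = 3953.8 N.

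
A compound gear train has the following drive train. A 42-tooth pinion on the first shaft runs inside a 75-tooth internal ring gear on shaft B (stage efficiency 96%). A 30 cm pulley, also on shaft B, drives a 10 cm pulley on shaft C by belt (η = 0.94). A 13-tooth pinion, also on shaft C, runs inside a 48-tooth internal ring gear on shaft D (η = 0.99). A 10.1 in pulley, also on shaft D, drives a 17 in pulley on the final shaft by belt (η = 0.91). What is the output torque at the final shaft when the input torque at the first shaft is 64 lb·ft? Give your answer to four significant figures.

Internal gear: ratio = 75/42 = 1.7857; torque at shaft B = 64 × 1.7857 × 0.96 = 109.71 lb·ft.
Belt: ratio = 10/30 = 0.33333; torque at shaft C = 109.71 × 0.33333 × 0.94 = 34.377 lb·ft.
Internal gear: ratio = 48/13 = 3.6923; torque at shaft D = 34.377 × 3.6923 × 0.99 = 125.66 lb·ft.
Belt: ratio = 17/10.1 = 1.6832; torque at the final shaft = 125.66 × 1.6832 × 0.91 = 192.47 lb·ft.

192.5 lb·ft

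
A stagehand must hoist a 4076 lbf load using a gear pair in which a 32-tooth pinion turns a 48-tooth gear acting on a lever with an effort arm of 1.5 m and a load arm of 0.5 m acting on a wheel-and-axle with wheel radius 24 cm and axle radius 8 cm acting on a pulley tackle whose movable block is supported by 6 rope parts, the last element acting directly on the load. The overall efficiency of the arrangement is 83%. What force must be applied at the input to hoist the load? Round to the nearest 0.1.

Gear pair MA = 48/32 = 1.5.
Lever MA = effort arm / load arm = 1.5/0.5 = 3.
Wheel-and-axle MA = R/r = 24/8 = 3.
Block-and-tackle MA = number of supporting rope parts = 6.
Combined ideal MA = 1.5 × 3 × 3 × 6 = 81.
Actual MA = 81 × 0.83 = 67.23.
Effort = load / actual MA = 4076 / 67.23 = 60.628 lbf.

60.6 lbf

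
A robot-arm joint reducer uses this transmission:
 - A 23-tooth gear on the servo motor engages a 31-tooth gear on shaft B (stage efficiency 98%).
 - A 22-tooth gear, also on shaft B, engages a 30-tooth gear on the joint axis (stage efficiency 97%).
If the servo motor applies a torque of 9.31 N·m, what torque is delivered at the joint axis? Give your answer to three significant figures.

16.3 N·m

After the gear mesh (31/23): 9.31 × 1.3478 × 0.98 = 12.297 N·m
After the gear mesh (30/22): 12.297 × 1.3636 × 0.97 = 16.266 N·m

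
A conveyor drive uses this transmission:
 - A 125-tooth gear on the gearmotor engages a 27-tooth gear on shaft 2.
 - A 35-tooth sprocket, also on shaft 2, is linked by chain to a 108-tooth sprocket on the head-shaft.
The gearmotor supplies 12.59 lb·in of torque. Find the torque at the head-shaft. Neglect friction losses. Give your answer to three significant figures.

Gear mesh: ratio = 27/125 = 0.216; torque at shaft 2 = 12.59 × 0.216 = 2.7194 lb·in.
Chain: ratio = 108/35 = 3.0857; torque at the head-shaft = 2.7194 × 3.0857 = 8.3914 lb·in.

8.39 lb·in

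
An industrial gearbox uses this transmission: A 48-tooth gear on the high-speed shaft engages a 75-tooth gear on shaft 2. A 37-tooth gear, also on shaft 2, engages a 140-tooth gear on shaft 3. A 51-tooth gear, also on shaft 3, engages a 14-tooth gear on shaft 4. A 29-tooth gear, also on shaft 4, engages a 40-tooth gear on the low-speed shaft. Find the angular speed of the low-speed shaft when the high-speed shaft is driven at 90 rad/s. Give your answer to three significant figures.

40.2 rad/s

gear mesh 75/48 = 1.5625 → 90/1.5625 = 57.6 rad/s
gear mesh 140/37 = 3.7838 → 57.6/3.7838 = 15.223 rad/s
gear mesh 14/51 = 0.27451 → 15.223/0.27451 = 55.455 rad/s
gear mesh 40/29 = 1.3793 → 55.455/1.3793 = 40.205 rad/s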